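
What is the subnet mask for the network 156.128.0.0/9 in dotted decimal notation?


/9 means 9 network bits, 23 host bits
Binary: 11111111100000000000000000000000
Mask: 255.128.0.0


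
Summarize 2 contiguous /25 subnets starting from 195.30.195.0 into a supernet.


Original prefix: /25
Number of subnets: 2 = 2^1
New prefix = 25 - 1 = 24
Supernet: 195.30.195.0/24


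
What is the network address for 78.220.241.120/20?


IP:   01001110.11011100.11110001.01111000
Mask: 11111111.11111111.11110000.00000000
AND operation:
Net:  01001110.11011100.11110000.00000000
Network: 78.220.240.0/20


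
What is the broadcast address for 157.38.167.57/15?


Network: 157.38.0.0/15
Host bits = 17
Set all host bits to 1:
Broadcast: 157.39.255.255


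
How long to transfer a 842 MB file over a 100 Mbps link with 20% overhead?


Effective throughput = 100 * (1 - 20/100) = 80 Mbps
File size in Mb = 842 * 8 = 6736 Mb
Time = 6736 / 80
Time = 84.2 seconds


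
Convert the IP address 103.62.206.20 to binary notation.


103 = 01100111
62 = 00111110
206 = 11001110
20 = 00010100
Binary: 01100111.00111110.11001110.00010100


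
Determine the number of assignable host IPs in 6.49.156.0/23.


Host bits = 32 - 23 = 9
Total addresses = 2^9 = 512
Usable = total - 2 (network and broadcast)
Usable hosts: 510


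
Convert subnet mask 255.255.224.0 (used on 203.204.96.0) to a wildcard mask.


Subnet mask: 255.255.224.0
Wildcard = 255.255.255.255 - subnet mask
255 - 255 = 0
255 - 255 = 0
255 - 224 = 31
255 - 0 = 255
Wildcard: 0.0.31.255


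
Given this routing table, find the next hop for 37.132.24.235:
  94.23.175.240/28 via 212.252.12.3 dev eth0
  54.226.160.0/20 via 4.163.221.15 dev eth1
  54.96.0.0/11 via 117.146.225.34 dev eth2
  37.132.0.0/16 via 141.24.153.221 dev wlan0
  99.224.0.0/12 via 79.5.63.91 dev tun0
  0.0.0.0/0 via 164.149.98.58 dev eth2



Longest prefix match for 37.132.24.235:
  /28 94.23.175.240: no
  /20 54.226.160.0: no
  /11 54.96.0.0: no
  /16 37.132.0.0: MATCH
  /12 99.224.0.0: no
  /0 0.0.0.0: MATCH
Selected: next-hop 141.24.153.221 via wlan0 (matched /16)


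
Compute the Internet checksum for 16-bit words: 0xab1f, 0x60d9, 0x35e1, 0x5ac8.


Sum all words (with carry folding):
+ 0xab1f = 0xab1f
+ 0x60d9 = 0x0bf9
+ 0x35e1 = 0x41da
+ 0x5ac8 = 0x9ca2
One's complement: ~0x9ca2
Checksum = 0x635d


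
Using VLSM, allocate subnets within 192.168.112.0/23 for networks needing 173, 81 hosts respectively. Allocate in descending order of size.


173 hosts -> /24 (254 usable): 192.168.112.0/24
81 hosts -> /25 (126 usable): 192.168.113.0/25
Allocation: 192.168.112.0/24 (173 hosts, 254 usable); 192.168.113.0/25 (81 hosts, 126 usable)


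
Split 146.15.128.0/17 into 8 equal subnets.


New prefix = 17 + 3 = 20
Each subnet has 4096 addresses
  146.15.128.0/20
  146.15.144.0/20
  146.15.160.0/20
  146.15.176.0/20
  146.15.192.0/20
  146.15.208.0/20
  146.15.224.0/20
  146.15.240.0/20
Subnets: 146.15.128.0/20, 146.15.144.0/20, 146.15.160.0/20, 146.15.176.0/20, 146.15.192.0/20, 146.15.208.0/20, 146.15.224.0/20, 146.15.240.0/20


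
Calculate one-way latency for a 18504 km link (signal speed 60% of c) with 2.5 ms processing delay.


Speed = 0.6 * 3e5 km/s = 180000 km/s
Propagation delay = 18504 / 180000 = 0.1028 s = 102.8 ms
Processing delay = 2.5 ms
Total one-way latency = 105.3 ms


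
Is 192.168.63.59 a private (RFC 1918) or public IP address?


RFC 1918 private ranges:
  10.0.0.0/8 (10.0.0.0 - 10.255.255.255)
  172.16.0.0/12 (172.16.0.0 - 172.31.255.255)
  192.168.0.0/16 (192.168.0.0 - 192.168.255.255)
Private (in 192.168.0.0/16)


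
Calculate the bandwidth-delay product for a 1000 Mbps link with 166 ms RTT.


BDP = bandwidth * RTT
= 1000 Mbps * 166 ms
= 1000 * 1e6 * 166 / 1000 bits
= 166000000 bits
= 20750000 bytes
= 20263.6719 KB
BDP = 166000000 bits (20750000 bytes)


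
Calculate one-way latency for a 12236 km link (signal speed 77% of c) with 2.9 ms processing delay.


Speed = 0.77 * 3e5 km/s = 231000 km/s
Propagation delay = 12236 / 231000 = 0.053 s = 52.9697 ms
Processing delay = 2.9 ms
Total one-way latency = 55.8697 ms


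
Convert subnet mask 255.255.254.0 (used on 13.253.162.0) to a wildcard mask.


Subnet mask: 255.255.254.0
Wildcard = 255.255.255.255 - subnet mask
255 - 255 = 0
255 - 255 = 0
255 - 254 = 1
255 - 0 = 255
Wildcard: 0.0.1.255


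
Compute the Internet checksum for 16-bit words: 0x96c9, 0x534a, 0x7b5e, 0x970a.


Sum all words (with carry folding):
+ 0x96c9 = 0x96c9
+ 0x534a = 0xea13
+ 0x7b5e = 0x6572
+ 0x970a = 0xfc7c
One's complement: ~0xfc7c
Checksum = 0x0383


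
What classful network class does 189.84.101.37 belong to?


First octet: 189
Binary: 10111101
10xxxxxx -> Class B (128-191)
Class B, default mask 255.255.0.0 (/16)


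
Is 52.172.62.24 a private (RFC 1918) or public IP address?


RFC 1918 private ranges:
  10.0.0.0/8 (10.0.0.0 - 10.255.255.255)
  172.16.0.0/12 (172.16.0.0 - 172.31.255.255)
  192.168.0.0/16 (192.168.0.0 - 192.168.255.255)
Public (not in any RFC 1918 range)


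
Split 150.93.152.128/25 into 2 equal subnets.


New prefix = 25 + 1 = 26
Each subnet has 64 addresses
  150.93.152.128/26
  150.93.152.192/26
Subnets: 150.93.152.128/26, 150.93.152.192/26


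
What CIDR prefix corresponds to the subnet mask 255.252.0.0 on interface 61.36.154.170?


Binary: 11111111.11111100.00000000.00000000
Count leading 1s
Prefix: /14


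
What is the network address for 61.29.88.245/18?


IP:   00111101.00011101.01011000.11110101
Mask: 11111111.11111111.11000000.00000000
AND operation:
Net:  00111101.00011101.01000000.00000000
Network: 61.29.64.0/18


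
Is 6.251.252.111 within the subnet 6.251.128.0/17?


Subnet network: 6.251.128.0
Test IP AND mask: 6.251.128.0
Yes, 6.251.252.111 is in 6.251.128.0/17


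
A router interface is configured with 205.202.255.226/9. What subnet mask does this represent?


/9 means 9 network bits, 23 host bits
Binary: 11111111100000000000000000000000
Mask: 255.128.0.0


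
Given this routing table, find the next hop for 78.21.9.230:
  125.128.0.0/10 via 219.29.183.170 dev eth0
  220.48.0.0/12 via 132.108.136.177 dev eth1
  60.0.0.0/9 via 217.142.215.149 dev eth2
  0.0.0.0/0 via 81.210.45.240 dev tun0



Longest prefix match for 78.21.9.230:
  /10 125.128.0.0: no
  /12 220.48.0.0: no
  /9 60.0.0.0: no
  /0 0.0.0.0: MATCH
Selected: next-hop 81.210.45.240 via tun0 (matched /0)


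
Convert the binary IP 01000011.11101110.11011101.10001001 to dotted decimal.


01000011 = 67
11101110 = 238
11011101 = 221
10001001 = 137
IP: 67.238.221.137


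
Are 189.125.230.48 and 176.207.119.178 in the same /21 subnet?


Mask: 255.255.248.0
189.125.230.48 AND mask = 189.125.224.0
176.207.119.178 AND mask = 176.207.112.0
No, different subnets (189.125.224.0 vs 176.207.112.0)


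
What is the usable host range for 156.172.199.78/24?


Network: 156.172.199.0
Broadcast: 156.172.199.255
First usable = network + 1
Last usable = broadcast - 1
Range: 156.172.199.1 to 156.172.199.254


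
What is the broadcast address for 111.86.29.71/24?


Network: 111.86.29.0/24
Host bits = 8
Set all host bits to 1:
Broadcast: 111.86.29.255


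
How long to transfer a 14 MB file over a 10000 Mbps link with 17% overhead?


Effective throughput = 10000 * (1 - 17/100) = 8300 Mbps
File size in Mb = 14 * 8 = 112 Mb
Time = 112 / 8300
Time = 0.0135 seconds


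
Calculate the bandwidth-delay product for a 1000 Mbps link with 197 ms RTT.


BDP = bandwidth * RTT
= 1000 Mbps * 197 ms
= 1000 * 1e6 * 197 / 1000 bits
= 197000000 bits
= 24625000 bytes
= 24047.8516 KB
BDP = 197000000 bits (24625000 bytes)


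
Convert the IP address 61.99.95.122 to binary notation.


61 = 00111101
99 = 01100011
95 = 01011111
122 = 01111010
Binary: 00111101.01100011.01011111.01111010


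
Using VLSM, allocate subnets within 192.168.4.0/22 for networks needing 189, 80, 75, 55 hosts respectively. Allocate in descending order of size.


189 hosts -> /24 (254 usable): 192.168.4.0/24
80 hosts -> /25 (126 usable): 192.168.5.0/25
75 hosts -> /25 (126 usable): 192.168.5.128/25
55 hosts -> /26 (62 usable): 192.168.6.0/26
Allocation: 192.168.4.0/24 (189 hosts, 254 usable); 192.168.5.0/25 (80 hosts, 126 usable); 192.168.5.128/25 (75 hosts, 126 usable); 192.168.6.0/26 (55 hosts, 62 usable)


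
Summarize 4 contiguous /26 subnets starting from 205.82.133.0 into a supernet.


Original prefix: /26
Number of subnets: 4 = 2^2
New prefix = 26 - 2 = 24
Supernet: 205.82.133.0/24


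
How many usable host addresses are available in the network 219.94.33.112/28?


Host bits = 32 - 28 = 4
Total addresses = 2^4 = 16
Usable = total - 2 (network and broadcast)
Usable hosts: 14


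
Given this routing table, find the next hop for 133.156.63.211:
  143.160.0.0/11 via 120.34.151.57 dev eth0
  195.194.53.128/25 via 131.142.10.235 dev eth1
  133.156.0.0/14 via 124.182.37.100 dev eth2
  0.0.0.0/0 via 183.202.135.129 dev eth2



Longest prefix match for 133.156.63.211:
  /11 143.160.0.0: no
  /25 195.194.53.128: no
  /14 133.156.0.0: MATCH
  /0 0.0.0.0: MATCH
Selected: next-hop 124.182.37.100 via eth2 (matched /14)


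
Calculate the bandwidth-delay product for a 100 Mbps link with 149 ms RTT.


BDP = bandwidth * RTT
= 100 Mbps * 149 ms
= 100 * 1e6 * 149 / 1000 bits
= 14900000 bits
= 1862500 bytes
= 1818.8477 KB
BDP = 14900000 bits (1862500 bytes)


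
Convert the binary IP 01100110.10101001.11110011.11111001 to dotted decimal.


01100110 = 102
10101001 = 169
11110011 = 243
11111001 = 249
IP: 102.169.243.249


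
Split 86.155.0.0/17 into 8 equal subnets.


New prefix = 17 + 3 = 20
Each subnet has 4096 addresses
  86.155.0.0/20
  86.155.16.0/20
  86.155.32.0/20
  86.155.48.0/20
  86.155.64.0/20
  86.155.80.0/20
  86.155.96.0/20
  86.155.112.0/20
Subnets: 86.155.0.0/20, 86.155.16.0/20, 86.155.32.0/20, 86.155.48.0/20, 86.155.64.0/20, 86.155.80.0/20, 86.155.96.0/20, 86.155.112.0/20


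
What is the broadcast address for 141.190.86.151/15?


Network: 141.190.0.0/15
Host bits = 17
Set all host bits to 1:
Broadcast: 141.191.255.255


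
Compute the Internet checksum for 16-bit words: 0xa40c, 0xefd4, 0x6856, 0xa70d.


Sum all words (with carry folding):
+ 0xa40c = 0xa40c
+ 0xefd4 = 0x93e1
+ 0x6856 = 0xfc37
+ 0xa70d = 0xa345
One's complement: ~0xa345
Checksum = 0x5cba


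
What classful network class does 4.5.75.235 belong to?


First octet: 4
Binary: 00000100
0xxxxxxx -> Class A (1-126)
Class A, default mask 255.0.0.0 (/8)


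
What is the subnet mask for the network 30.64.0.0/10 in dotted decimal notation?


/10 means 10 network bits, 22 host bits
Binary: 11111111110000000000000000000000
Mask: 255.192.0.0


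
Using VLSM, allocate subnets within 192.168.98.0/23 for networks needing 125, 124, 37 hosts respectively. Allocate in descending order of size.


125 hosts -> /25 (126 usable): 192.168.98.0/25
124 hosts -> /25 (126 usable): 192.168.98.128/25
37 hosts -> /26 (62 usable): 192.168.99.0/26
Allocation: 192.168.98.0/25 (125 hosts, 126 usable); 192.168.98.128/25 (124 hosts, 126 usable); 192.168.99.0/26 (37 hosts, 62 usable)


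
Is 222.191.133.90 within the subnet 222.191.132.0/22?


Subnet network: 222.191.132.0
Test IP AND mask: 222.191.132.0
Yes, 222.191.133.90 is in 222.191.132.0/22


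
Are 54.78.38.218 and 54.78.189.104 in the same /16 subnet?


Mask: 255.255.0.0
54.78.38.218 AND mask = 54.78.0.0
54.78.189.104 AND mask = 54.78.0.0
Yes, same subnet (54.78.0.0)


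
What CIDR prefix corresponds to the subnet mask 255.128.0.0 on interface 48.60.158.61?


Binary: 11111111.10000000.00000000.00000000
Count leading 1s
Prefix: /9


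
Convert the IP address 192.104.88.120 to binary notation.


192 = 11000000
104 = 01101000
88 = 01011000
120 = 01111000
Binary: 11000000.01101000.01011000.01111000


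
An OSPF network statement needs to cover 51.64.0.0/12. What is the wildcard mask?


Subnet mask: 255.240.0.0
Wildcard = 255.255.255.255 - subnet mask
255 - 255 = 0
255 - 240 = 15
255 - 0 = 255
255 - 0 = 255
Wildcard: 0.15.255.255


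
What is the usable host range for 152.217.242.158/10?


Network: 152.192.0.0
Broadcast: 152.255.255.255
First usable = network + 1
Last usable = broadcast - 1
Range: 152.192.0.1 to 152.255.255.254


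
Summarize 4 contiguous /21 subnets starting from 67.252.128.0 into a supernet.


Original prefix: /21
Number of subnets: 4 = 2^2
New prefix = 21 - 2 = 19
Supernet: 67.252.128.0/19


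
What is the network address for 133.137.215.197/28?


IP:   10000101.10001001.11010111.11000101
Mask: 11111111.11111111.11111111.11110000
AND operation:
Net:  10000101.10001001.11010111.11000000
Network: 133.137.215.192/28


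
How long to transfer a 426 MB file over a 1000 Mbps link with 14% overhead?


Effective throughput = 1000 * (1 - 14/100) = 860 Mbps
File size in Mb = 426 * 8 = 3408 Mb
Time = 3408 / 860
Time = 3.9628 seconds


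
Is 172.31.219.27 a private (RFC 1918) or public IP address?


RFC 1918 private ranges:
  10.0.0.0/8 (10.0.0.0 - 10.255.255.255)
  172.16.0.0/12 (172.16.0.0 - 172.31.255.255)
  192.168.0.0/16 (192.168.0.0 - 192.168.255.255)
Private (in 172.16.0.0/12)


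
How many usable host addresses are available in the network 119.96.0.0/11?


Host bits = 32 - 11 = 21
Total addresses = 2^21 = 2097152
Usable = total - 2 (network and broadcast)
Usable hosts: 2097150


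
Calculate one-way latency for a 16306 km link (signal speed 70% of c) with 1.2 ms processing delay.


Speed = 0.7 * 3e5 km/s = 210000 km/s
Propagation delay = 16306 / 210000 = 0.0776 s = 77.6476 ms
Processing delay = 1.2 ms
Total one-way latency = 78.8476 ms


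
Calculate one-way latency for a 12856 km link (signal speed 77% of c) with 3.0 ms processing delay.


Speed = 0.77 * 3e5 km/s = 231000 km/s
Propagation delay = 12856 / 231000 = 0.0557 s = 55.6537 ms
Processing delay = 3.0 ms
Total one-way latency = 58.6537 ms


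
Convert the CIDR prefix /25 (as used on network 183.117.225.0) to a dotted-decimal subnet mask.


/25 means 25 network bits, 7 host bits
Binary: 11111111111111111111111110000000
Mask: 255.255.255.128


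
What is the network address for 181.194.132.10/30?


IP:   10110101.11000010.10000100.00001010
Mask: 11111111.11111111.11111111.11111100
AND operation:
Net:  10110101.11000010.10000100.00001000
Network: 181.194.132.8/30


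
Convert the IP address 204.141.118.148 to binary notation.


204 = 11001100
141 = 10001101
118 = 01110110
148 = 10010100
Binary: 11001100.10001101.01110110.10010100


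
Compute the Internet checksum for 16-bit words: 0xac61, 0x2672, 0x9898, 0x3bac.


Sum all words (with carry folding):
+ 0xac61 = 0xac61
+ 0x2672 = 0xd2d3
+ 0x9898 = 0x6b6c
+ 0x3bac = 0xa718
One's complement: ~0xa718
Checksum = 0x58e7


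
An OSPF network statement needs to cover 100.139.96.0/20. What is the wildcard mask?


Subnet mask: 255.255.240.0
Wildcard = 255.255.255.255 - subnet mask
255 - 255 = 0
255 - 255 = 0
255 - 240 = 15
255 - 0 = 255
Wildcard: 0.0.15.255


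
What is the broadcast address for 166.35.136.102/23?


Network: 166.35.136.0/23
Host bits = 9
Set all host bits to 1:
Broadcast: 166.35.137.255


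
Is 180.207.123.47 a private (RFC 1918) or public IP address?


RFC 1918 private ranges:
  10.0.0.0/8 (10.0.0.0 - 10.255.255.255)
  172.16.0.0/12 (172.16.0.0 - 172.31.255.255)
  192.168.0.0/16 (192.168.0.0 - 192.168.255.255)
Public (not in any RFC 1918 range)


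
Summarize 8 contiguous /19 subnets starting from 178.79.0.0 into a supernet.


Original prefix: /19
Number of subnets: 8 = 2^3
New prefix = 19 - 3 = 16
Supernet: 178.79.0.0/16


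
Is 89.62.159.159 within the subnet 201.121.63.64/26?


Subnet network: 201.121.63.64
Test IP AND mask: 89.62.159.128
No, 89.62.159.159 is not in 201.121.63.64/26


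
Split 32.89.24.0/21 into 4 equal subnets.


New prefix = 21 + 2 = 23
Each subnet has 512 addresses
  32.89.24.0/23
  32.89.26.0/23
  32.89.28.0/23
  32.89.30.0/23
Subnets: 32.89.24.0/23, 32.89.26.0/23, 32.89.28.0/23, 32.89.30.0/23


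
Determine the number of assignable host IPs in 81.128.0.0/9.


Host bits = 32 - 9 = 23
Total addresses = 2^23 = 8388608
Usable = total - 2 (network and broadcast)
Usable hosts: 8388606


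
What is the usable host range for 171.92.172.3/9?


Network: 171.0.0.0
Broadcast: 171.127.255.255
First usable = network + 1
Last usable = broadcast - 1
Range: 171.0.0.1 to 171.127.255.254


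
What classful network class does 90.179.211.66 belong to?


First octet: 90
Binary: 01011010
0xxxxxxx -> Class A (1-126)
Class A, default mask 255.0.0.0 (/8)


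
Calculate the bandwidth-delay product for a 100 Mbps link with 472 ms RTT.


BDP = bandwidth * RTT
= 100 Mbps * 472 ms
= 100 * 1e6 * 472 / 1000 bits
= 47200000 bits
= 5900000 bytes
= 5761.7188 KB
BDP = 47200000 bits (5900000 bytes)


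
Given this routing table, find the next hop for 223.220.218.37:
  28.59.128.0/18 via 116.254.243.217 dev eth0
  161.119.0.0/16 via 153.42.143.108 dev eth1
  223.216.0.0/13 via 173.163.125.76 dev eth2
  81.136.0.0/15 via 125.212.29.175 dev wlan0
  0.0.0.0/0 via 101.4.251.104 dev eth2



Longest prefix match for 223.220.218.37:
  /18 28.59.128.0: no
  /16 161.119.0.0: no
  /13 223.216.0.0: MATCH
  /15 81.136.0.0: no
  /0 0.0.0.0: MATCH
Selected: next-hop 173.163.125.76 via eth2 (matched /13)


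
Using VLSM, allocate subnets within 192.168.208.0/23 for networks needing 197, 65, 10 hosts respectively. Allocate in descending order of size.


197 hosts -> /24 (254 usable): 192.168.208.0/24
65 hosts -> /25 (126 usable): 192.168.209.0/25
10 hosts -> /28 (14 usable): 192.168.209.128/28
Allocation: 192.168.208.0/24 (197 hosts, 254 usable); 192.168.209.0/25 (65 hosts, 126 usable); 192.168.209.128/28 (10 hosts, 14 usable)


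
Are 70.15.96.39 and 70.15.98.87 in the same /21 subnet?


Mask: 255.255.248.0
70.15.96.39 AND mask = 70.15.96.0
70.15.98.87 AND mask = 70.15.96.0
Yes, same subnet (70.15.96.0)


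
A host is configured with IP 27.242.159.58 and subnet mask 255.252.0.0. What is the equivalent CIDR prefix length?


Binary: 11111111.11111100.00000000.00000000
Count leading 1s
Prefix: /14


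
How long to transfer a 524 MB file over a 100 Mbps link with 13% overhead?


Effective throughput = 100 * (1 - 13/100) = 87 Mbps
File size in Mb = 524 * 8 = 4192 Mb
Time = 4192 / 87
Time = 48.1839 seconds


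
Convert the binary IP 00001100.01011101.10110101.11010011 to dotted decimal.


00001100 = 12
01011101 = 93
10110101 = 181
11010011 = 211
IP: 12.93.181.211


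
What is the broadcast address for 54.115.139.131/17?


Network: 54.115.128.0/17
Host bits = 15
Set all host bits to 1:
Broadcast: 54.115.255.255


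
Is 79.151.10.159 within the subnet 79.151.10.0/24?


Subnet network: 79.151.10.0
Test IP AND mask: 79.151.10.0
Yes, 79.151.10.159 is in 79.151.10.0/24


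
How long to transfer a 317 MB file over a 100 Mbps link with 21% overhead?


Effective throughput = 100 * (1 - 21/100) = 79 Mbps
File size in Mb = 317 * 8 = 2536 Mb
Time = 2536 / 79
Time = 32.1013 seconds


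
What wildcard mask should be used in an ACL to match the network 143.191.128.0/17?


Subnet mask: 255.255.128.0
Wildcard = 255.255.255.255 - subnet mask
255 - 255 = 0
255 - 255 = 0
255 - 128 = 127
255 - 0 = 255
Wildcard: 0.0.127.255


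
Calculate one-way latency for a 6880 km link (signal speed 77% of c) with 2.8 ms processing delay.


Speed = 0.77 * 3e5 km/s = 231000 km/s
Propagation delay = 6880 / 231000 = 0.0298 s = 29.7835 ms
Processing delay = 2.8 ms
Total one-way latency = 32.5835 ms


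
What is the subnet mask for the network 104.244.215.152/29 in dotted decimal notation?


/29 means 29 network bits, 3 host bits
Binary: 11111111111111111111111111111000
Mask: 255.255.255.248


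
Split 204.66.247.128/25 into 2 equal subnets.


New prefix = 25 + 1 = 26
Each subnet has 64 addresses
  204.66.247.128/26
  204.66.247.192/26
Subnets: 204.66.247.128/26, 204.66.247.192/26


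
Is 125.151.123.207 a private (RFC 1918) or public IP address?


RFC 1918 private ranges:
  10.0.0.0/8 (10.0.0.0 - 10.255.255.255)
  172.16.0.0/12 (172.16.0.0 - 172.31.255.255)
  192.168.0.0/16 (192.168.0.0 - 192.168.255.255)
Public (not in any RFC 1918 range)


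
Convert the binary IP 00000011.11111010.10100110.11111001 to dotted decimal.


00000011 = 3
11111010 = 250
10100110 = 166
11111001 = 249
IP: 3.250.166.249


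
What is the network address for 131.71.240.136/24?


IP:   10000011.01000111.11110000.10001000
Mask: 11111111.11111111.11111111.00000000
AND operation:
Net:  10000011.01000111.11110000.00000000
Network: 131.71.240.0/24


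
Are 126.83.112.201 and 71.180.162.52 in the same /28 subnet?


Mask: 255.255.255.240
126.83.112.201 AND mask = 126.83.112.192
71.180.162.52 AND mask = 71.180.162.48
No, different subnets (126.83.112.192 vs 71.180.162.48)


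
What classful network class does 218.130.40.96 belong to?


First octet: 218
Binary: 11011010
110xxxxx -> Class C (192-223)
Class C, default mask 255.255.255.0 (/24)


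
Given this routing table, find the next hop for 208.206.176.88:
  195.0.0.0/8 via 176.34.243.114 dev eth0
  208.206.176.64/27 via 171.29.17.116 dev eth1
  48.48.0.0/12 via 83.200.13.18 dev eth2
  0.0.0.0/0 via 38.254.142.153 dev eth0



Longest prefix match for 208.206.176.88:
  /8 195.0.0.0: no
  /27 208.206.176.64: MATCH
  /12 48.48.0.0: no
  /0 0.0.0.0: MATCH
Selected: next-hop 171.29.17.116 via eth1 (matched /27)


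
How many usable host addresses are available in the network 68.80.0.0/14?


Host bits = 32 - 14 = 18
Total addresses = 2^18 = 262144
Usable = total - 2 (network and broadcast)
Usable hosts: 262142


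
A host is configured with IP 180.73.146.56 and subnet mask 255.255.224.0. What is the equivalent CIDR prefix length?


Binary: 11111111.11111111.11100000.00000000
Count leading 1s
Prefix: /19


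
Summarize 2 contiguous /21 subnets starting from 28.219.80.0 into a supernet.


Original prefix: /21
Number of subnets: 2 = 2^1
New prefix = 21 - 1 = 20
Supernet: 28.219.80.0/20


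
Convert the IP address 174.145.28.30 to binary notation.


174 = 10101110
145 = 10010001
28 = 00011100
30 = 00011110
Binary: 10101110.10010001.00011100.00011110


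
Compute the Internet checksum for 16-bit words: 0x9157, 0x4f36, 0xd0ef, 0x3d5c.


Sum all words (with carry folding):
+ 0x9157 = 0x9157
+ 0x4f36 = 0xe08d
+ 0xd0ef = 0xb17d
+ 0x3d5c = 0xeed9
One's complement: ~0xeed9
Checksum = 0x1126


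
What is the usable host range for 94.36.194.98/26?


Network: 94.36.194.64
Broadcast: 94.36.194.127
First usable = network + 1
Last usable = broadcast - 1
Range: 94.36.194.65 to 94.36.194.126


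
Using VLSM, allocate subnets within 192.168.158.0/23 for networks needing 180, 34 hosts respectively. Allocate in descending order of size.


180 hosts -> /24 (254 usable): 192.168.158.0/24
34 hosts -> /26 (62 usable): 192.168.159.0/26
Allocation: 192.168.158.0/24 (180 hosts, 254 usable); 192.168.159.0/26 (34 hosts, 62 usable)


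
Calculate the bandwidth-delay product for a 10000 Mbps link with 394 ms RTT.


BDP = bandwidth * RTT
= 10000 Mbps * 394 ms
= 10000 * 1e6 * 394 / 1000 bits
= 3940000000 bits
= 492500000 bytes
= 480957.0312 KB
BDP = 3940000000 bits (492500000 bytes)


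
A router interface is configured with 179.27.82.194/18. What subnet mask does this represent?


/18 means 18 network bits, 14 host bits
Binary: 11111111111111111100000000000000
Mask: 255.255.192.0


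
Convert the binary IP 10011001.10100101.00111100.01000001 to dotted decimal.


10011001 = 153
10100101 = 165
00111100 = 60
01000001 = 65
IP: 153.165.60.65


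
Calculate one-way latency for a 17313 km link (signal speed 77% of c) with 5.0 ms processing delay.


Speed = 0.77 * 3e5 km/s = 231000 km/s
Propagation delay = 17313 / 231000 = 0.0749 s = 74.9481 ms
Processing delay = 5.0 ms
Total one-way latency = 79.9481 ms


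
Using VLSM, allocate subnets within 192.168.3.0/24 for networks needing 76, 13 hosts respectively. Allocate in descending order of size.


76 hosts -> /25 (126 usable): 192.168.3.0/25
13 hosts -> /28 (14 usable): 192.168.3.128/28
Allocation: 192.168.3.0/25 (76 hosts, 126 usable); 192.168.3.128/28 (13 hosts, 14 usable)


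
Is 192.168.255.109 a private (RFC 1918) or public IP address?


RFC 1918 private ranges:
  10.0.0.0/8 (10.0.0.0 - 10.255.255.255)
  172.16.0.0/12 (172.16.0.0 - 172.31.255.255)
  192.168.0.0/16 (192.168.0.0 - 192.168.255.255)
Private (in 192.168.0.0/16)


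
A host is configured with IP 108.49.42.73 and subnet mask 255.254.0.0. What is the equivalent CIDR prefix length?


Binary: 11111111.11111110.00000000.00000000
Count leading 1s
Prefix: /15


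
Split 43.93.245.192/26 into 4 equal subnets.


New prefix = 26 + 2 = 28
Each subnet has 16 addresses
  43.93.245.192/28
  43.93.245.208/28
  43.93.245.224/28
  43.93.245.240/28
Subnets: 43.93.245.192/28, 43.93.245.208/28, 43.93.245.224/28, 43.93.245.240/28


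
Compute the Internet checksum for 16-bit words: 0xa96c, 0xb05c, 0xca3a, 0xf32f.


Sum all words (with carry folding):
+ 0xa96c = 0xa96c
+ 0xb05c = 0x59c9
+ 0xca3a = 0x2404
+ 0xf32f = 0x1734
One's complement: ~0x1734
Checksum = 0xe8cb


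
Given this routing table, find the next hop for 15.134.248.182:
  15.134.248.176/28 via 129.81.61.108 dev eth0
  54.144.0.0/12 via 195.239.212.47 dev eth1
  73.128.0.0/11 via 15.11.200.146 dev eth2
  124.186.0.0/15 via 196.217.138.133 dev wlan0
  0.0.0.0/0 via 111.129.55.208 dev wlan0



Longest prefix match for 15.134.248.182:
  /28 15.134.248.176: MATCH
  /12 54.144.0.0: no
  /11 73.128.0.0: no
  /15 124.186.0.0: no
  /0 0.0.0.0: MATCH
Selected: next-hop 129.81.61.108 via eth0 (matched /28)


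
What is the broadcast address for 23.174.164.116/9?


Network: 23.128.0.0/9
Host bits = 23
Set all host bits to 1:
Broadcast: 23.255.255.255


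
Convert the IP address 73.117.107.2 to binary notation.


73 = 01001001
117 = 01110101
107 = 01101011
2 = 00000010
Binary: 01001001.01110101.01101011.00000010


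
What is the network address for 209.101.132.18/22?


IP:   11010001.01100101.10000100.00010010
Mask: 11111111.11111111.11111100.00000000
AND operation:
Net:  11010001.01100101.10000100.00000000
Network: 209.101.132.0/22


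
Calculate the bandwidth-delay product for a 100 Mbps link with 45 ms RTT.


BDP = bandwidth * RTT
= 100 Mbps * 45 ms
= 100 * 1e6 * 45 / 1000 bits
= 4500000 bits
= 562500 bytes
= 549.3164 KB
BDP = 4500000 bits (562500 bytes)


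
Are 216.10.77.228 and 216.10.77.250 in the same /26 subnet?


Mask: 255.255.255.192
216.10.77.228 AND mask = 216.10.77.192
216.10.77.250 AND mask = 216.10.77.192
Yes, same subnet (216.10.77.192)


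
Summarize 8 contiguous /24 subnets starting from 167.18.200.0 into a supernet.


Original prefix: /24
Number of subnets: 8 = 2^3
New prefix = 24 - 3 = 21
Supernet: 167.18.200.0/21


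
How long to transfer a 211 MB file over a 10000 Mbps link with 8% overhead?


Effective throughput = 10000 * (1 - 8/100) = 9200 Mbps
File size in Mb = 211 * 8 = 1688 Mb
Time = 1688 / 9200
Time = 0.1835 seconds


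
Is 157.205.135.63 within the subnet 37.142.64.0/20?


Subnet network: 37.142.64.0
Test IP AND mask: 157.205.128.0
No, 157.205.135.63 is not in 37.142.64.0/20


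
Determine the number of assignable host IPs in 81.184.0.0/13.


Host bits = 32 - 13 = 19
Total addresses = 2^19 = 524288
Usable = total - 2 (network and broadcast)
Usable hosts: 524286


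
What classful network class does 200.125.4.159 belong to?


First octet: 200
Binary: 11001000
110xxxxx -> Class C (192-223)
Class C, default mask 255.255.255.0 (/24)


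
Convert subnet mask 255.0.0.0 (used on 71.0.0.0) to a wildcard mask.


Subnet mask: 255.0.0.0
Wildcard = 255.255.255.255 - subnet mask
255 - 255 = 0
255 - 0 = 255
255 - 0 = 255
255 - 0 = 255
Wildcard: 0.255.255.255


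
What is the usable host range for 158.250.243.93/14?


Network: 158.248.0.0
Broadcast: 158.251.255.255
First usable = network + 1
Last usable = broadcast - 1
Range: 158.248.0.1 to 158.251.255.254


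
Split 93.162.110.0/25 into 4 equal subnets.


New prefix = 25 + 2 = 27
Each subnet has 32 addresses
  93.162.110.0/27
  93.162.110.32/27
  93.162.110.64/27
  93.162.110.96/27
Subnets: 93.162.110.0/27, 93.162.110.32/27, 93.162.110.64/27, 93.162.110.96/27


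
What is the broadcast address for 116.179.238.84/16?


Network: 116.179.0.0/16
Host bits = 16
Set all host bits to 1:
Broadcast: 116.179.255.255


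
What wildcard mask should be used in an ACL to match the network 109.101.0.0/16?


Subnet mask: 255.255.0.0
Wildcard = 255.255.255.255 - subnet mask
255 - 255 = 0
255 - 255 = 0
255 - 0 = 255
255 - 0 = 255
Wildcard: 0.0.255.255


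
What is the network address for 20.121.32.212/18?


IP:   00010100.01111001.00100000.11010100
Mask: 11111111.11111111.11000000.00000000
AND operation:
Net:  00010100.01111001.00000000.00000000
Network: 20.121.0.0/18


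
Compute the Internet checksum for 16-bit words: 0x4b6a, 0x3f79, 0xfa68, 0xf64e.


Sum all words (with carry folding):
+ 0x4b6a = 0x4b6a
+ 0x3f79 = 0x8ae3
+ 0xfa68 = 0x854c
+ 0xf64e = 0x7b9b
One's complement: ~0x7b9b
Checksum = 0x8464


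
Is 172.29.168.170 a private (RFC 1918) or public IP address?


RFC 1918 private ranges:
  10.0.0.0/8 (10.0.0.0 - 10.255.255.255)
  172.16.0.0/12 (172.16.0.0 - 172.31.255.255)
  192.168.0.0/16 (192.168.0.0 - 192.168.255.255)
Private (in 172.16.0.0/12)


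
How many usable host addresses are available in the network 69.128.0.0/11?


Host bits = 32 - 11 = 21
Total addresses = 2^21 = 2097152
Usable = total - 2 (network and broadcast)
Usable hosts: 2097150


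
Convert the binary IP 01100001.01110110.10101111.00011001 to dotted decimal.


01100001 = 97
01110110 = 118
10101111 = 175
00011001 = 25
IP: 97.118.175.25


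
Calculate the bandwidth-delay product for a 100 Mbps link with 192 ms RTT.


BDP = bandwidth * RTT
= 100 Mbps * 192 ms
= 100 * 1e6 * 192 / 1000 bits
= 19200000 bits
= 2400000 bytes
= 2343.75 KB
BDP = 19200000 bits (2400000 bytes)


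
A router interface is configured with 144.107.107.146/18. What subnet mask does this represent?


/18 means 18 network bits, 14 host bits
Binary: 11111111111111111100000000000000
Mask: 255.255.192.0


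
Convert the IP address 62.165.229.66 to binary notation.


62 = 00111110
165 = 10100101
229 = 11100101
66 = 01000010
Binary: 00111110.10100101.11100101.01000010


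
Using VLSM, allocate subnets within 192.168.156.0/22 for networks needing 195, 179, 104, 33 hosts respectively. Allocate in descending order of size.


195 hosts -> /24 (254 usable): 192.168.156.0/24
179 hosts -> /24 (254 usable): 192.168.157.0/24
104 hosts -> /25 (126 usable): 192.168.158.0/25
33 hosts -> /26 (62 usable): 192.168.158.128/26
Allocation: 192.168.156.0/24 (195 hosts, 254 usable); 192.168.157.0/24 (179 hosts, 254 usable); 192.168.158.0/25 (104 hosts, 126 usable); 192.168.158.128/26 (33 hosts, 62 usable)


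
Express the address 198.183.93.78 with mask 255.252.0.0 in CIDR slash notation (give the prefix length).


Binary: 11111111.11111100.00000000.00000000
Count leading 1s
Prefix: /14


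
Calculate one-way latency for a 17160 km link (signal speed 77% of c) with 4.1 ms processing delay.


Speed = 0.77 * 3e5 km/s = 231000 km/s
Propagation delay = 17160 / 231000 = 0.0743 s = 74.2857 ms
Processing delay = 4.1 ms
Total one-way latency = 78.3857 ms


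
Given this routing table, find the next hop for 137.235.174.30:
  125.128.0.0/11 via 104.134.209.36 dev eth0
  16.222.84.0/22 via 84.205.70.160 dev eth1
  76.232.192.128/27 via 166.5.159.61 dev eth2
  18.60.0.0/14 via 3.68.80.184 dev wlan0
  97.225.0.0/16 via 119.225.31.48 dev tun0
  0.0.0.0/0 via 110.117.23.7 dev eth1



Longest prefix match for 137.235.174.30:
  /11 125.128.0.0: no
  /22 16.222.84.0: no
  /27 76.232.192.128: no
  /14 18.60.0.0: no
  /16 97.225.0.0: no
  /0 0.0.0.0: MATCH
Selected: next-hop 110.117.23.7 via eth1 (matched /0)


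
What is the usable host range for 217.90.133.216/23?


Network: 217.90.132.0
Broadcast: 217.90.133.255
First usable = network + 1
Last usable = broadcast - 1
Range: 217.90.132.1 to 217.90.133.254


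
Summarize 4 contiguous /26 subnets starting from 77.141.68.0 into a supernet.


Original prefix: /26
Number of subnets: 4 = 2^2
New prefix = 26 - 2 = 24
Supernet: 77.141.68.0/24


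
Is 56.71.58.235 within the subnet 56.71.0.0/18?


Subnet network: 56.71.0.0
Test IP AND mask: 56.71.0.0
Yes, 56.71.58.235 is in 56.71.0.0/18


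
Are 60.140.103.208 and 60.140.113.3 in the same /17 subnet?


Mask: 255.255.128.0
60.140.103.208 AND mask = 60.140.0.0
60.140.113.3 AND mask = 60.140.0.0
Yes, same subnet (60.140.0.0)


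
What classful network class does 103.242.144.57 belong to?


First octet: 103
Binary: 01100111
0xxxxxxx -> Class A (1-126)
Class A, default mask 255.0.0.0 (/8)


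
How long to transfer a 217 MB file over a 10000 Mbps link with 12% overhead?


Effective throughput = 10000 * (1 - 12/100) = 8800 Mbps
File size in Mb = 217 * 8 = 1736 Mb
Time = 1736 / 8800
Time = 0.1973 seconds


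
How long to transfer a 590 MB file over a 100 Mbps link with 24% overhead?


Effective throughput = 100 * (1 - 24/100) = 76 Mbps
File size in Mb = 590 * 8 = 4720 Mb
Time = 4720 / 76
Time = 62.1053 seconds


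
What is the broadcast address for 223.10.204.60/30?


Network: 223.10.204.60/30
Host bits = 2
Set all host bits to 1:
Broadcast: 223.10.204.63


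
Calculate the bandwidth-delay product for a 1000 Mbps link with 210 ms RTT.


BDP = bandwidth * RTT
= 1000 Mbps * 210 ms
= 1000 * 1e6 * 210 / 1000 bits
= 210000000 bits
= 26250000 bytes
= 25634.7656 KB
BDP = 210000000 bits (26250000 bytes)


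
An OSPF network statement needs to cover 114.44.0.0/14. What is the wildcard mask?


Subnet mask: 255.252.0.0
Wildcard = 255.255.255.255 - subnet mask
255 - 255 = 0
255 - 252 = 3
255 - 0 = 255
255 - 0 = 255
Wildcard: 0.3.255.255


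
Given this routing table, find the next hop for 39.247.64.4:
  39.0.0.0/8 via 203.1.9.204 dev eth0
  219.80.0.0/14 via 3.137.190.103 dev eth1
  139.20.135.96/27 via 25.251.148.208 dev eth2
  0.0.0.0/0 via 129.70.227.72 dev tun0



Longest prefix match for 39.247.64.4:
  /8 39.0.0.0: MATCH
  /14 219.80.0.0: no
  /27 139.20.135.96: no
  /0 0.0.0.0: MATCH
Selected: next-hop 203.1.9.204 via eth0 (matched /8)


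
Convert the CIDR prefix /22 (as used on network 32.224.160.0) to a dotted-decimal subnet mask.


/22 means 22 network bits, 10 host bits
Binary: 11111111111111111111110000000000
Mask: 255.255.252.0


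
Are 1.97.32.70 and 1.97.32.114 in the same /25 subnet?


Mask: 255.255.255.128
1.97.32.70 AND mask = 1.97.32.0
1.97.32.114 AND mask = 1.97.32.0
Yes, same subnet (1.97.32.0)


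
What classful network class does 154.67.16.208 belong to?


First octet: 154
Binary: 10011010
10xxxxxx -> Class B (128-191)
Class B, default mask 255.255.0.0 (/16)


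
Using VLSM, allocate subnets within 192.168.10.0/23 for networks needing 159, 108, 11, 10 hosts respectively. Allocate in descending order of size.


159 hosts -> /24 (254 usable): 192.168.10.0/24
108 hosts -> /25 (126 usable): 192.168.11.0/25
11 hosts -> /28 (14 usable): 192.168.11.128/28
10 hosts -> /28 (14 usable): 192.168.11.144/28
Allocation: 192.168.10.0/24 (159 hosts, 254 usable); 192.168.11.0/25 (108 hosts, 126 usable); 192.168.11.128/28 (11 hosts, 14 usable); 192.168.11.144/28 (10 hosts, 14 usable)


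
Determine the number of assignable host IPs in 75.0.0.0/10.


Host bits = 32 - 10 = 22
Total addresses = 2^22 = 4194304
Usable = total - 2 (network and broadcast)
Usable hosts: 4194302


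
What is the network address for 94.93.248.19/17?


IP:   01011110.01011101.11111000.00010011
Mask: 11111111.11111111.10000000.00000000
AND operation:
Net:  01011110.01011101.10000000.00000000
Network: 94.93.128.0/17


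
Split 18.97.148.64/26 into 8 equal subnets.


New prefix = 26 + 3 = 29
Each subnet has 8 addresses
  18.97.148.64/29
  18.97.148.72/29
  18.97.148.80/29
  18.97.148.88/29
  18.97.148.96/29
  18.97.148.104/29
  18.97.148.112/29
  18.97.148.120/29
Subnets: 18.97.148.64/29, 18.97.148.72/29, 18.97.148.80/29, 18.97.148.88/29, 18.97.148.96/29, 18.97.148.104/29, 18.97.148.112/29, 18.97.148.120/29


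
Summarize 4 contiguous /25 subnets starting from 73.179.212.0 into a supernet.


Original prefix: /25
Number of subnets: 4 = 2^2
New prefix = 25 - 2 = 23
Supernet: 73.179.212.0/23


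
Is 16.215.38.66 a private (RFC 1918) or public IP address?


RFC 1918 private ranges:
  10.0.0.0/8 (10.0.0.0 - 10.255.255.255)
  172.16.0.0/12 (172.16.0.0 - 172.31.255.255)
  192.168.0.0/16 (192.168.0.0 - 192.168.255.255)
Public (not in any RFC 1918 range)


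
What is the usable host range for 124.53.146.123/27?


Network: 124.53.146.96
Broadcast: 124.53.146.127
First usable = network + 1
Last usable = broadcast - 1
Range: 124.53.146.97 to 124.53.146.126


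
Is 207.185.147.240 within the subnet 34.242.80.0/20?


Subnet network: 34.242.80.0
Test IP AND mask: 207.185.144.0
No, 207.185.147.240 is not in 34.242.80.0/20


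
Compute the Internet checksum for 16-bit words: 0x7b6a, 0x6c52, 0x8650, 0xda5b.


Sum all words (with carry folding):
+ 0x7b6a = 0x7b6a
+ 0x6c52 = 0xe7bc
+ 0x8650 = 0x6e0d
+ 0xda5b = 0x4869
One's complement: ~0x4869
Checksum = 0xb796


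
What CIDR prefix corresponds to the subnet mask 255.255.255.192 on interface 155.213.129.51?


Binary: 11111111.11111111.11111111.11000000
Count leading 1s
Prefix: /26


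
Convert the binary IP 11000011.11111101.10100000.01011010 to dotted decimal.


11000011 = 195
11111101 = 253
10100000 = 160
01011010 = 90
IP: 195.253.160.90


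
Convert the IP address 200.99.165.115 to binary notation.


200 = 11001000
99 = 01100011
165 = 10100101
115 = 01110011
Binary: 11001000.01100011.10100101.01110011


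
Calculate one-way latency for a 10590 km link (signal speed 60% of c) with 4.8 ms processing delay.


Speed = 0.6 * 3e5 km/s = 180000 km/s
Propagation delay = 10590 / 180000 = 0.0588 s = 58.8333 ms
Processing delay = 4.8 ms
Total one-way latency = 63.6333 ms


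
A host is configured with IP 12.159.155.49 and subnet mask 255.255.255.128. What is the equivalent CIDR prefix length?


Binary: 11111111.11111111.11111111.10000000
Count leading 1s
Prefix: /25


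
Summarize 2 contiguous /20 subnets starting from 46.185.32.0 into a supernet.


Original prefix: /20
Number of subnets: 2 = 2^1
New prefix = 20 - 1 = 19
Supernet: 46.185.32.0/19


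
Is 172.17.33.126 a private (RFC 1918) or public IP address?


RFC 1918 private ranges:
  10.0.0.0/8 (10.0.0.0 - 10.255.255.255)
  172.16.0.0/12 (172.16.0.0 - 172.31.255.255)
  192.168.0.0/16 (192.168.0.0 - 192.168.255.255)
Private (in 172.16.0.0/12)


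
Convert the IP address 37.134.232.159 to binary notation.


37 = 00100101
134 = 10000110
232 = 11101000
159 = 10011111
Binary: 00100101.10000110.11101000.10011111


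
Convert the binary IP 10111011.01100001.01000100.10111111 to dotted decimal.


10111011 = 187
01100001 = 97
01000100 = 68
10111111 = 191
IP: 187.97.68.191


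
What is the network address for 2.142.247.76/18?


IP:   00000010.10001110.11110111.01001100
Mask: 11111111.11111111.11000000.00000000
AND operation:
Net:  00000010.10001110.11000000.00000000
Network: 2.142.192.0/18


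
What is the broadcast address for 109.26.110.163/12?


Network: 109.16.0.0/12
Host bits = 20
Set all host bits to 1:
Broadcast: 109.31.255.255
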